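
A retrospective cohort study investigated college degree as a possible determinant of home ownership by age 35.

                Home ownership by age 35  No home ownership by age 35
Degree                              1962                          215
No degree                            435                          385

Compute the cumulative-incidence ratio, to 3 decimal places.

1.699

Cells: a = 1962, b = 215, c = 435, d = 385.
Risk in exposed = 1962/2177 = 0.90124; risk in unexposed = 435/820 = 0.53049.
RR = 0.90124 / 0.53049 = 1.69889
The risk among the exposed is 1.70 times that among the unexposed.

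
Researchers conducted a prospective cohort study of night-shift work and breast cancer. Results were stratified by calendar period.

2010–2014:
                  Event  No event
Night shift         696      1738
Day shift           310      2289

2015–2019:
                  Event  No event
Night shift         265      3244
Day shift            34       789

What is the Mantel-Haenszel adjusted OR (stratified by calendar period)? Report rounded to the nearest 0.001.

2.753

OR_MH = Σ(aᵢdᵢ/nᵢ) / Σ(bᵢcᵢ/nᵢ), where nᵢ is the stratum total.
Stratum 1 (2010–2014): n = 5033; a·d/n = 696·2289/5033 = 316.5396; b·c/n = 1738·310/5033 = 107.0495
Stratum 2 (2015–2019): n = 4332; a·d/n = 265·789/4332 = 48.2652; b·c/n = 3244·34/4332 = 25.4608
OR_MH = (316.5396 + 48.2652) / (107.0495 + 25.4608) = 364.8049 / 132.5102 = 2.75303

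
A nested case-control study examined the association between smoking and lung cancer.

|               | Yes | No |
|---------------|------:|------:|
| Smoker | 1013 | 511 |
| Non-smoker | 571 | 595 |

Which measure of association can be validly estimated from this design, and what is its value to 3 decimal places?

2.066

Cells: a = 1013, b = 511, c = 571, d = 595.
This is a nested case-control study: participants were sampled on outcome status, so risks in the source population cannot be estimated directly — relative risk is not valid here. The odds ratio is the appropriate measure.
OR = (a·d)/(b·c) = (1013 × 595) / (511 × 571) = 602735 / 291781 = 2.06571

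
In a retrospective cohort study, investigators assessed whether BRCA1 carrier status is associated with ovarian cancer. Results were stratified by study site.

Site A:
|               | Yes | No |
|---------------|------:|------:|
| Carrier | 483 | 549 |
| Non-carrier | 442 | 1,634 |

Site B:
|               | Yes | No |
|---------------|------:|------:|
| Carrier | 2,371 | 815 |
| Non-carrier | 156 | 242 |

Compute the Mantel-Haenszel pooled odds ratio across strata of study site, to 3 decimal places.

OR_MH = Σ(aᵢdᵢ/nᵢ) / Σ(bᵢcᵢ/nᵢ), where nᵢ is the stratum total.
Stratum 1 (Site A): n = 3108; a·d/n = 483·1634/3108 = 253.9324; b·c/n = 549·442/3108 = 78.0753
Stratum 2 (Site B): n = 3584; a·d/n = 2371·242/3584 = 160.0954; b·c/n = 815·156/3584 = 35.4743
OR_MH = (253.9324 + 160.0954) / (78.0753 + 35.4743) = 414.0279 / 113.5496 = 3.64623

3.646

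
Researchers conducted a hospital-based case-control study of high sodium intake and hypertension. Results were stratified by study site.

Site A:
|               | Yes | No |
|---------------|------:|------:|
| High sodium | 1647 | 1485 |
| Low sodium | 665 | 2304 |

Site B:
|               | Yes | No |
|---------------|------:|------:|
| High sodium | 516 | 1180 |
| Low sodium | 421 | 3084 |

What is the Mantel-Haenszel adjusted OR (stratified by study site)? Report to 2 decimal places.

3.61

OR_MH = Σ(aᵢdᵢ/nᵢ) / Σ(bᵢcᵢ/nᵢ), where nᵢ is the stratum total.
Stratum 1 (Site A): n = 6101; a·d/n = 1647·2304/6101 = 621.9780; b·c/n = 1485·665/6101 = 161.8628
Stratum 2 (Site B): n = 5201; a·d/n = 516·3084/5201 = 305.9689; b·c/n = 1180·421/5201 = 95.5162
OR_MH = (621.9780 + 305.9689) / (161.8628 + 95.5162) = 927.9469 / 257.3791 = 3.60537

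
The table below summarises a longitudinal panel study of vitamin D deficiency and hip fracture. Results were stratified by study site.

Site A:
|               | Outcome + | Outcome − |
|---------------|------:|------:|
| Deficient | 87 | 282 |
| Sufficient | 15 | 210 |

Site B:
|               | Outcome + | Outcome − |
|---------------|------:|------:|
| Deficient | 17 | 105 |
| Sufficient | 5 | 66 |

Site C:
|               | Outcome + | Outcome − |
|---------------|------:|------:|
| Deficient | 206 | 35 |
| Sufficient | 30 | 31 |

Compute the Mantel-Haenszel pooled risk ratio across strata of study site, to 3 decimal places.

RR_MH = Σ(aᵢ·n₀ᵢ/nᵢ) / Σ(cᵢ·n₁ᵢ/nᵢ), with n₁ᵢ = aᵢ+bᵢ (exposed), n₀ᵢ = cᵢ+dᵢ (unexposed), nᵢ = n₁ᵢ+n₀ᵢ.
Stratum 1 (Site A): n₁ = 369, n₀ = 225, n = 594; a·n₀/n = 87·225/594 = 32.9545; c·n₁/n = 15·369/594 = 9.3182
Stratum 2 (Site B): n₁ = 122, n₀ = 71, n = 193; a·n₀/n = 17·71/193 = 6.2539; c·n₁/n = 5·122/193 = 3.1606
Stratum 3 (Site C): n₁ = 241, n₀ = 61, n = 302; a·n₀/n = 206·61/302 = 41.6093; c·n₁/n = 30·241/302 = 23.9404
RR_MH = (32.9545 + 6.2539 + 41.6093) / (9.3182 + 3.1606 + 23.9404) = 80.8177 / 36.4192 = 2.21910

2.219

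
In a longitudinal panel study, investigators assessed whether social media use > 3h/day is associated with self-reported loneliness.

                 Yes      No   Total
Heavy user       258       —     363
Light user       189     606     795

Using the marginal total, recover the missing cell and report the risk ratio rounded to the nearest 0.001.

The missing cell is in the exposed row: 363 − 258 = 105.
So a = 258, b = 105, c = 189, d = 606.
RR = [a/(a+b)] / [c/(c+d)] = (258/363) / (189/795) = 0.71074/0.23774 = 2.98964

2.990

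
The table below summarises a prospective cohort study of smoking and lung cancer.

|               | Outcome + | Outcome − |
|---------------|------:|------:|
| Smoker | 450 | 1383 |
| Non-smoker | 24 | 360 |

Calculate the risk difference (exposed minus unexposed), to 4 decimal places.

Cells: a = 450, b = 1383, c = 24, d = 360.
Risk in exposed = 450/1833 = 0.245499; risk in unexposed = 24/384 = 0.062500.
Risk difference = 0.245499 − 0.062500 = 0.182999

0.1830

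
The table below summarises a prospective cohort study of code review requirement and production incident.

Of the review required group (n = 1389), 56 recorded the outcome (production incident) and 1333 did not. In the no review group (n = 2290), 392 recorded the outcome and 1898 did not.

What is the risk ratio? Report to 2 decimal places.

0.24

From the description: a = 56, b = 1333, c = 392, d = 1898.
Risk in exposed = 56/1389 = 0.04032; risk in unexposed = 392/2290 = 0.17118.
RR = 0.04032 / 0.17118 = 0.23552
The risk is 76% lower among the exposed than among the unexposed.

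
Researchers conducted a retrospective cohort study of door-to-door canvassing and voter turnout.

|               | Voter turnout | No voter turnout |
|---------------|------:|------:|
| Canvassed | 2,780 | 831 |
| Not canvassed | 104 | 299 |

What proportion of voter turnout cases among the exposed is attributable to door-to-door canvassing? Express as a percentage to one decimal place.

Cells: a = 2780, b = 831, c = 104, d = 299.
Risk in exposed = 2780/3611 = 0.76987; risk in unexposed = 104/403 = 0.25806.
RR = 0.76987/0.25806 = 2.98325
AR% = (RR − 1)/RR × 100 = (2.98325 − 1)/2.98325 × 100 = 66.4795%

66.5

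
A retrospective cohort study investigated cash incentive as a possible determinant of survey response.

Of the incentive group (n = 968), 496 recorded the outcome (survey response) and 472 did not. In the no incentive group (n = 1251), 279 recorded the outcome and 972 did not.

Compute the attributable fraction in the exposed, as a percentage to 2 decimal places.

From the description: a = 496, b = 472, c = 279, d = 972.
Risk in exposed = 496/968 = 0.51240; risk in unexposed = 279/1251 = 0.22302.
RR = 0.51240/0.22302 = 2.29752
AR% = (RR − 1)/RR × 100 = (2.29752 − 1)/2.29752 × 100 = 56.4748%

56.47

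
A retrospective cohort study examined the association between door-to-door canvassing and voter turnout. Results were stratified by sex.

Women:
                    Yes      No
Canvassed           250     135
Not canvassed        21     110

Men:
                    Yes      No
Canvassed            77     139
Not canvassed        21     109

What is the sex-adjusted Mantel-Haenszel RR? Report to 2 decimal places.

3.21

RR_MH = Σ(aᵢ·n₀ᵢ/nᵢ) / Σ(cᵢ·n₁ᵢ/nᵢ), with n₁ᵢ = aᵢ+bᵢ (exposed), n₀ᵢ = cᵢ+dᵢ (unexposed), nᵢ = n₁ᵢ+n₀ᵢ.
Stratum 1 (Women): n₁ = 385, n₀ = 131, n = 516; a·n₀/n = 250·131/516 = 63.4690; c·n₁/n = 21·385/516 = 15.6686
Stratum 2 (Men): n₁ = 216, n₀ = 130, n = 346; a·n₀/n = 77·130/346 = 28.9306; c·n₁/n = 21·216/346 = 13.1098
RR_MH = (63.4690 + 28.9306) / (15.6686 + 13.1098) = 92.3996 / 28.7784 = 3.21072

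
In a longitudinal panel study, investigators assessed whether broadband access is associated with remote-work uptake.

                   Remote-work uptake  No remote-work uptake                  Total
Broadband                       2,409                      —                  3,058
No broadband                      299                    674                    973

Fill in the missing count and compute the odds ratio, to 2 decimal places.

8.37

The missing cell is in the exposed row: 3058 − 2409 = 649.
So a = 2409, b = 649, c = 299, d = 674.
OR = (a·d)/(b·c) = (2409 × 674) / (649 × 299) = 1623666 / 194051 = 8.36721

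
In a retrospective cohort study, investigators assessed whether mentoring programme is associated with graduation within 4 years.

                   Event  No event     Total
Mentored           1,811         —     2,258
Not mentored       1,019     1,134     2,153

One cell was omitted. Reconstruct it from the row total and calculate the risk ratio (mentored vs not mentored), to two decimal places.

The missing cell is in the exposed row: 2258 − 1811 = 447.
So a = 1811, b = 447, c = 1019, d = 1134.
RR = [a/(a+b)] / [c/(c+d)] = (1811/2258) / (1019/2153) = 0.80204/0.47329 = 1.69459

1.69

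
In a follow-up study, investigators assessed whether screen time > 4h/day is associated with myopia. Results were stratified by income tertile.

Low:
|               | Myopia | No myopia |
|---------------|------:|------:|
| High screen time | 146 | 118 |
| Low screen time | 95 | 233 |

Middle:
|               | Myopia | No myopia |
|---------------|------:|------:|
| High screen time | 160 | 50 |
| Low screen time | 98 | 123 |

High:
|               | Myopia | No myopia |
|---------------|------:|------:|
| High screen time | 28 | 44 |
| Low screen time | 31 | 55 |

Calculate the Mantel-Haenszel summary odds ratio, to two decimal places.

2.90

OR_MH = Σ(aᵢdᵢ/nᵢ) / Σ(bᵢcᵢ/nᵢ), where nᵢ is the stratum total.
Stratum 1 (Low): n = 592; a·d/n = 146·233/592 = 57.4628; b·c/n = 118·95/592 = 18.9358
Stratum 2 (Middle): n = 431; a·d/n = 160·123/431 = 45.6613; b·c/n = 50·98/431 = 11.3689
Stratum 3 (High): n = 158; a·d/n = 28·55/158 = 9.7468; b·c/n = 44·31/158 = 8.6329
OR_MH = (57.4628 + 45.6613 + 9.7468) / (18.9358 + 11.3689 + 8.6329) = 112.8709 / 38.9376 = 2.89876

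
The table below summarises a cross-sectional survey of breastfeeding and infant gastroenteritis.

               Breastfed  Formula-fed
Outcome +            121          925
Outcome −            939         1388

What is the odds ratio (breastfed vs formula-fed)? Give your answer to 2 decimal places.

0.19

Reading the table with exposure as columns: a = 121 (Breastfed, case), b = 939 (Breastfed, non-case), c = 925 (Formula-fed, case), d = 1388.
OR = (a·d)/(b·c) = (121 × 1388) / (939 × 925) = 167948 / 868575 = 0.19336
Exposure is associated with lower odds of infant gastroenteritis (OR = 0.19 < 1).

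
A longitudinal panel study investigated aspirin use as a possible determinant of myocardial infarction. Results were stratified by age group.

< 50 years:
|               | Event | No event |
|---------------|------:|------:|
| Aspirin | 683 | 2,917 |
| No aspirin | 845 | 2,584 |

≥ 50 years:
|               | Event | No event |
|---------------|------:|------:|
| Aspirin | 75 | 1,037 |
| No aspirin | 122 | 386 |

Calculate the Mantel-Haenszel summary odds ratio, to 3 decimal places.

0.627

OR_MH = Σ(aᵢdᵢ/nᵢ) / Σ(bᵢcᵢ/nᵢ), where nᵢ is the stratum total.
Stratum 1 (< 50 years): n = 7029; a·d/n = 683·2584/7029 = 251.0844; b·c/n = 2917·845/7029 = 350.6708
Stratum 2 (≥ 50 years): n = 1620; a·d/n = 75·386/1620 = 17.8704; b·c/n = 1037·122/1620 = 78.0951
OR_MH = (251.0844 + 17.8704) / (350.6708 + 78.0951) = 268.9547 / 428.7659 = 0.62728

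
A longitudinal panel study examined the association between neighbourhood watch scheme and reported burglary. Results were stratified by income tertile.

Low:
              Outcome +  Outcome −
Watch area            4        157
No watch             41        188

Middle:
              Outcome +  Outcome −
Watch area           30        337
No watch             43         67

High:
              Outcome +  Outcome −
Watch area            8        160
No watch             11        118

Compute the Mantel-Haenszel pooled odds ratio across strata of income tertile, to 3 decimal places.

OR_MH = Σ(aᵢdᵢ/nᵢ) / Σ(bᵢcᵢ/nᵢ), where nᵢ is the stratum total.
Stratum 1 (Low): n = 390; a·d/n = 4·188/390 = 1.9282; b·c/n = 157·41/390 = 16.5051
Stratum 2 (Middle): n = 477; a·d/n = 30·67/477 = 4.2138; b·c/n = 337·43/477 = 30.3795
Stratum 3 (High): n = 297; a·d/n = 8·118/297 = 3.1785; b·c/n = 160·11/297 = 5.9259
OR_MH = (1.9282 + 4.2138 + 3.1785) / (16.5051 + 30.3795 + 5.9259) = 9.3205 / 52.8105 = 0.17649

0.176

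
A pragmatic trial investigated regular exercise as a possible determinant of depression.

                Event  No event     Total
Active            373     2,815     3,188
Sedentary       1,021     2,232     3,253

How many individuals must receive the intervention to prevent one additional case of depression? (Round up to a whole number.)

6

Risk in treated group = 373/3188 = 0.11700; risk in control = 1021/3253 = 0.31386.
Absolute risk reduction = 0.31386 − 0.11700 = 0.19686
NNT = 1 / ARR = 1 / 0.19686 = 5.080 → round up → 6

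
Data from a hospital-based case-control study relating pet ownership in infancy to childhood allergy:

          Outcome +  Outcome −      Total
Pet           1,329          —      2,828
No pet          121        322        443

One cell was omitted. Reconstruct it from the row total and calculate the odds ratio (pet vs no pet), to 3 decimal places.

2.359

The missing cell is in the exposed row: 2828 − 1329 = 1499.
So a = 1329, b = 1499, c = 121, d = 322.
OR = (a·d)/(b·c) = (1329 × 322) / (1499 × 121) = 427938 / 181379 = 2.35936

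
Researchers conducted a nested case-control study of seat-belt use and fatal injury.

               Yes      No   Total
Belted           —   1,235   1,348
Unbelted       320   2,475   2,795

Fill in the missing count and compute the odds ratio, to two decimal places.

The missing cell is in the exposed row: 1348 − 1235 = 113.
So a = 113, b = 1235, c = 320, d = 2475.
OR = (a·d)/(b·c) = (113 × 2475) / (1235 × 320) = 279675 / 395200 = 0.70768

0.71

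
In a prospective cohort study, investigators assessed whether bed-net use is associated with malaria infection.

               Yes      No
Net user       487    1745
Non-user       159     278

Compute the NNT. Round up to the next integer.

Risk in treated group = 487/2232 = 0.21819; risk in control = 159/437 = 0.36384.
Absolute risk reduction = 0.36384 − 0.21819 = 0.14565
NNT = 1 / ARR = 1 / 0.14565 = 6.866 → round up → 7

7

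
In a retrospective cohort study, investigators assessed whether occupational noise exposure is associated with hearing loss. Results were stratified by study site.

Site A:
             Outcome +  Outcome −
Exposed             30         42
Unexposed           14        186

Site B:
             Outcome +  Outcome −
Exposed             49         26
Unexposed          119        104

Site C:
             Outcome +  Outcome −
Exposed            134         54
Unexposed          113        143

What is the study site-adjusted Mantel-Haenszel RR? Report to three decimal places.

1.669

RR_MH = Σ(aᵢ·n₀ᵢ/nᵢ) / Σ(cᵢ·n₁ᵢ/nᵢ), with n₁ᵢ = aᵢ+bᵢ (exposed), n₀ᵢ = cᵢ+dᵢ (unexposed), nᵢ = n₁ᵢ+n₀ᵢ.
Stratum 1 (Site A): n₁ = 72, n₀ = 200, n = 272; a·n₀/n = 30·200/272 = 22.0588; c·n₁/n = 14·72/272 = 3.7059
Stratum 2 (Site B): n₁ = 75, n₀ = 223, n = 298; a·n₀/n = 49·223/298 = 36.6678; c·n₁/n = 119·75/298 = 29.9497
Stratum 3 (Site C): n₁ = 188, n₀ = 256, n = 444; a·n₀/n = 134·256/444 = 77.2613; c·n₁/n = 113·188/444 = 47.8468
RR_MH = (22.0588 + 36.6678 + 77.2613) / (3.7059 + 29.9497 + 47.8468) = 135.9879 / 81.5024 = 1.66851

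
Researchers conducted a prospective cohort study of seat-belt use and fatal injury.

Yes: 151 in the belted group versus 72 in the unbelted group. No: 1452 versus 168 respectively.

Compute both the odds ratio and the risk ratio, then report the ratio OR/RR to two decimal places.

From the description: a = 151, b = 1452, c = 72, d = 168.
OR = (151·168)/(1452·72) = 25368/104544 = 0.24265
Risk in exposed = 151/1603 = 0.09420; risk in unexposed = 72/240 = 0.30000; RR = 0.31399
OR/RR = 0.24265 / 0.31399 = 0.77280
The outcome is not rare, so the OR lies further from 1 than the RR.

0.77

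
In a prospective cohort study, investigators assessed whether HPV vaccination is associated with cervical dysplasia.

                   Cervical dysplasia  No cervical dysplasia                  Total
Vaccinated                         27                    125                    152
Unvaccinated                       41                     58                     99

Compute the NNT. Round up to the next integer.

5

Risk in treated group = 27/152 = 0.17763; risk in control = 41/99 = 0.41414.
Absolute risk reduction = 0.41414 − 0.17763 = 0.23651
NNT = 1 / ARR = 1 / 0.23651 = 4.228 → round up → 5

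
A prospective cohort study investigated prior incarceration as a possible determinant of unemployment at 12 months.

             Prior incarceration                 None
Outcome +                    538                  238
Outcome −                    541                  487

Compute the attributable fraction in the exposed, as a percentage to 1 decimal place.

34.2

Reading the table with exposure as columns: a = 538 (Prior incarceration, case), b = 541 (Prior incarceration, non-case), c = 238 (None, case), d = 487.
Risk in exposed = 538/1079 = 0.49861; risk in unexposed = 238/725 = 0.32828.
RR = 0.49861/0.32828 = 1.51887
AR% = (RR − 1)/RR × 100 = (1.51887 − 1)/1.51887 × 100 = 34.1618%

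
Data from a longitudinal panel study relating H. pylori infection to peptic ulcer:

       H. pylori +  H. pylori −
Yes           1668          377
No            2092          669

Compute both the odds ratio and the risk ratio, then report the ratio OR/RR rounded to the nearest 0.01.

1.15

Reading the table with exposure as columns: a = 1668 (H. pylori +, case), b = 2092 (H. pylori +, non-case), c = 377 (H. pylori −, case), d = 669.
OR = (1668·669)/(2092·377) = 1115892/788684 = 1.41488
Risk in exposed = 1668/3760 = 0.44362; risk in unexposed = 377/1046 = 0.36042; RR = 1.23083
OR/RR = 1.41488 / 1.23083 = 1.14953
The outcome is not rare, so the OR lies further from 1 than the RR.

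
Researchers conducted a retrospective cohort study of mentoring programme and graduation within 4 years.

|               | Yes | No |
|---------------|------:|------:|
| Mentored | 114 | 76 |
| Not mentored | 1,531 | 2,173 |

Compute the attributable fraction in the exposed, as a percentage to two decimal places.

31.11

Cells: a = 114, b = 76, c = 1531, d = 2173.
Risk in exposed = 114/190 = 0.60000; risk in unexposed = 1531/3704 = 0.41334.
RR = 0.60000/0.41334 = 1.45160
AR% = (RR − 1)/RR × 100 = (1.45160 − 1)/1.45160 × 100 = 31.1105%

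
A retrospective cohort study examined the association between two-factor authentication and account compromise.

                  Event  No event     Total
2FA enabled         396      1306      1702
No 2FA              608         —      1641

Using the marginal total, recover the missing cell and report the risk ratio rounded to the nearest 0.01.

The missing cell is in the unexposed row: 1641 − 608 = 1033.
So a = 396, b = 1306, c = 608, d = 1033.
RR = [a/(a+b)] / [c/(c+d)] = (396/1702) / (608/1641) = 0.23267/0.37051 = 0.62797

0.63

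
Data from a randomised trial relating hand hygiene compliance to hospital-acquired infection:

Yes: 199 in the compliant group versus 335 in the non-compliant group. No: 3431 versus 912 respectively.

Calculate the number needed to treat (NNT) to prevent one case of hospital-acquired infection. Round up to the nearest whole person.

5

Risk in treated group = 199/3630 = 0.05482; risk in control = 335/1247 = 0.26864.
Absolute risk reduction = 0.26864 − 0.05482 = 0.21382
NNT = 1 / ARR = 1 / 0.21382 = 4.677 → round up → 5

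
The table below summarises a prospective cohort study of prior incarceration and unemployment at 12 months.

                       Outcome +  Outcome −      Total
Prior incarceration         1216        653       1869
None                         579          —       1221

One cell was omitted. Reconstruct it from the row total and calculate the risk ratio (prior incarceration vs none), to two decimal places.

The missing cell is in the unexposed row: 1221 − 579 = 642.
So a = 1216, b = 653, c = 579, d = 642.
RR = [a/(a+b)] / [c/(c+d)] = (1216/1869) / (579/1221) = 0.65062/0.47420 = 1.37202

1.37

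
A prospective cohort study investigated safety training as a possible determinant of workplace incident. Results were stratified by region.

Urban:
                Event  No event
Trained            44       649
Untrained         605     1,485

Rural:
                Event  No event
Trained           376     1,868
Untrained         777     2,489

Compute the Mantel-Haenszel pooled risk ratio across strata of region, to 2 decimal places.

0.55

RR_MH = Σ(aᵢ·n₀ᵢ/nᵢ) / Σ(cᵢ·n₁ᵢ/nᵢ), with n₁ᵢ = aᵢ+bᵢ (exposed), n₀ᵢ = cᵢ+dᵢ (unexposed), nᵢ = n₁ᵢ+n₀ᵢ.
Stratum 1 (Urban): n₁ = 693, n₀ = 2090, n = 2783; a·n₀/n = 44·2090/2783 = 33.0435; c·n₁/n = 605·693/2783 = 150.6522
Stratum 2 (Rural): n₁ = 2244, n₀ = 3266, n = 5510; a·n₀/n = 376·3266/5510 = 222.8704; c·n₁/n = 777·2244/5510 = 316.4407
RR_MH = (33.0435 + 222.8704) / (150.6522 + 316.4407) = 255.9139 / 467.0928 = 0.54789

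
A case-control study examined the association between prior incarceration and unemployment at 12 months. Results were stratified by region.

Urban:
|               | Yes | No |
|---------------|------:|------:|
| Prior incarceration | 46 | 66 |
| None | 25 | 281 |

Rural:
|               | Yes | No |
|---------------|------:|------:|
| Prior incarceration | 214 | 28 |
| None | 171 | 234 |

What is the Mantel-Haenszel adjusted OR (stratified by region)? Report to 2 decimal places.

OR_MH = Σ(aᵢdᵢ/nᵢ) / Σ(bᵢcᵢ/nᵢ), where nᵢ is the stratum total.
Stratum 1 (Urban): n = 418; a·d/n = 46·281/418 = 30.9234; b·c/n = 66·25/418 = 3.9474
Stratum 2 (Rural): n = 647; a·d/n = 214·234/647 = 77.3972; b·c/n = 28·171/647 = 7.4003
OR_MH = (30.9234 + 77.3972) / (3.9474 + 7.4003) = 108.3207 / 11.3477 = 9.54562

9.55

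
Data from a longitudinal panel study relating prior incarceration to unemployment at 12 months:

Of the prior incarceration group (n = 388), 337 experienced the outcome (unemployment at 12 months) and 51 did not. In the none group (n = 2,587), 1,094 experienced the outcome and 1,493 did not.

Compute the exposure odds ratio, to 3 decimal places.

From the description: a = 337, b = 51, c = 1094, d = 1493.
OR = (a·d)/(b·c) = (337 × 1493) / (51 × 1094) = 503141 / 55794 = 9.01783
The odds of unemployment at 12 months are about 9.02 times as high in the prior incarceration group.

9.018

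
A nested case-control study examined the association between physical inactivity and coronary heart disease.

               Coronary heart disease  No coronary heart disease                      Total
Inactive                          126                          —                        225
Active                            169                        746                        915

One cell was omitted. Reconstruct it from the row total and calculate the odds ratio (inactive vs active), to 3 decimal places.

5.618

The missing cell is in the exposed row: 225 − 126 = 99.
So a = 126, b = 99, c = 169, d = 746.
OR = (a·d)/(b·c) = (126 × 746) / (99 × 169) = 93996 / 16731 = 5.61807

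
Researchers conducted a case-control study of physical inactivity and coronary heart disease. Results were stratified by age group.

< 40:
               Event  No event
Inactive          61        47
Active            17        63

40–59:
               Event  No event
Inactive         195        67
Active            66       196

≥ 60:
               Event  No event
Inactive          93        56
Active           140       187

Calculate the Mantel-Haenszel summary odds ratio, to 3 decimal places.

OR_MH = Σ(aᵢdᵢ/nᵢ) / Σ(bᵢcᵢ/nᵢ), where nᵢ is the stratum total.
Stratum 1 (< 40): n = 188; a·d/n = 61·63/188 = 20.4415; b·c/n = 47·17/188 = 4.2500
Stratum 2 (40–59): n = 524; a·d/n = 195·196/524 = 72.9389; b·c/n = 67·66/524 = 8.4389
Stratum 3 (≥ 60): n = 476; a·d/n = 93·187/476 = 36.5357; b·c/n = 56·140/476 = 16.4706
OR_MH = (20.4415 + 72.9389 + 36.5357) / (4.2500 + 8.4389 + 16.4706) = 129.9161 / 29.1595 = 4.45536

4.455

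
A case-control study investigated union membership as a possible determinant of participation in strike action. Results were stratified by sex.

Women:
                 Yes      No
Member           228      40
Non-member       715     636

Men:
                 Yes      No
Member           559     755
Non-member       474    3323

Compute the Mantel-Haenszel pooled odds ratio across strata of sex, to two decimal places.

OR_MH = Σ(aᵢdᵢ/nᵢ) / Σ(bᵢcᵢ/nᵢ), where nᵢ is the stratum total.
Stratum 1 (Women): n = 1619; a·d/n = 228·636/1619 = 89.5664; b·c/n = 40·715/1619 = 17.6652
Stratum 2 (Men): n = 5111; a·d/n = 559·3323/5111 = 363.4430; b·c/n = 755·474/5111 = 70.0196
OR_MH = (89.5664 + 363.4430) / (17.6652 + 70.0196) = 453.0094 / 87.6848 = 5.16634

5.17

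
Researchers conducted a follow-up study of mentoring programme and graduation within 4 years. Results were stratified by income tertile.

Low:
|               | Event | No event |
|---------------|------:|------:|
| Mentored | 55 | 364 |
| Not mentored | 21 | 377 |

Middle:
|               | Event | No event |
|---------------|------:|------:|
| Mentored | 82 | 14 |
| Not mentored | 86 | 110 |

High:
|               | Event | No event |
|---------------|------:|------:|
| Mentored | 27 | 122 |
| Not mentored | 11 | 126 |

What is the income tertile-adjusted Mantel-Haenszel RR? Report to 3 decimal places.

RR_MH = Σ(aᵢ·n₀ᵢ/nᵢ) / Σ(cᵢ·n₁ᵢ/nᵢ), with n₁ᵢ = aᵢ+bᵢ (exposed), n₀ᵢ = cᵢ+dᵢ (unexposed), nᵢ = n₁ᵢ+n₀ᵢ.
Stratum 1 (Low): n₁ = 419, n₀ = 398, n = 817; a·n₀/n = 55·398/817 = 26.7931; c·n₁/n = 21·419/817 = 10.7699
Stratum 2 (Middle): n₁ = 96, n₀ = 196, n = 292; a·n₀/n = 82·196/292 = 55.0411; c·n₁/n = 86·96/292 = 28.2740
Stratum 3 (High): n₁ = 149, n₀ = 137, n = 286; a·n₀/n = 27·137/286 = 12.9336; c·n₁/n = 11·149/286 = 5.7308
RR_MH = (26.7931 + 55.0411 + 12.9336) / (10.7699 + 28.2740 + 5.7308) = 94.7678 / 44.7746 = 2.11655

2.117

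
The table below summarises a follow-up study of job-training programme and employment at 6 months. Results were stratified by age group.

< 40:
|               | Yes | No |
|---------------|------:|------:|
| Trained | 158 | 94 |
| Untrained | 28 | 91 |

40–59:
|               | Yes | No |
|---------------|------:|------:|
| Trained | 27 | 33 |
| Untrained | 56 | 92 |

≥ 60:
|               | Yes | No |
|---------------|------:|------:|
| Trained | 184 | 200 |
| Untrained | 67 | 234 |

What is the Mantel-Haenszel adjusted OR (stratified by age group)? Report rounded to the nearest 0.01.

OR_MH = Σ(aᵢdᵢ/nᵢ) / Σ(bᵢcᵢ/nᵢ), where nᵢ is the stratum total.
Stratum 1 (< 40): n = 371; a·d/n = 158·91/371 = 38.7547; b·c/n = 94·28/371 = 7.0943
Stratum 2 (40–59): n = 208; a·d/n = 27·92/208 = 11.9423; b·c/n = 33·56/208 = 8.8846
Stratum 3 (≥ 60): n = 685; a·d/n = 184·234/685 = 62.8555; b·c/n = 200·67/685 = 19.5620
OR_MH = (38.7547 + 11.9423 + 62.8555) / (7.0943 + 8.8846 + 19.5620) = 113.5525 / 35.5410 = 3.19497

3.19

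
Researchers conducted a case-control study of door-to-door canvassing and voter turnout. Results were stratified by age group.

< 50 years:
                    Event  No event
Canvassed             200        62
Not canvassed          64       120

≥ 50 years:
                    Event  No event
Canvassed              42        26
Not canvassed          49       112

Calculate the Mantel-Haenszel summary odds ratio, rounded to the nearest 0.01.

5.14

OR_MH = Σ(aᵢdᵢ/nᵢ) / Σ(bᵢcᵢ/nᵢ), where nᵢ is the stratum total.
Stratum 1 (< 50 years): n = 446; a·d/n = 200·120/446 = 53.8117; b·c/n = 62·64/446 = 8.8969
Stratum 2 (≥ 50 years): n = 229; a·d/n = 42·112/229 = 20.5415; b·c/n = 26·49/229 = 5.5633
OR_MH = (53.8117 + 20.5415) / (8.8969 + 5.5633) = 74.3531 / 14.4602 = 5.14192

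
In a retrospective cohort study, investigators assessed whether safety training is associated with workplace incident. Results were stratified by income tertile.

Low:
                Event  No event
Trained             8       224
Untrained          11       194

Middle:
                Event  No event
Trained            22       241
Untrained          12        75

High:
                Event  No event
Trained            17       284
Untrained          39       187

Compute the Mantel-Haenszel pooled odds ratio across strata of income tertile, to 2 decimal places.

0.41

OR_MH = Σ(aᵢdᵢ/nᵢ) / Σ(bᵢcᵢ/nᵢ), where nᵢ is the stratum total.
Stratum 1 (Low): n = 437; a·d/n = 8·194/437 = 3.5515; b·c/n = 224·11/437 = 5.6384
Stratum 2 (Middle): n = 350; a·d/n = 22·75/350 = 4.7143; b·c/n = 241·12/350 = 8.2629
Stratum 3 (High): n = 527; a·d/n = 17·187/527 = 6.0323; b·c/n = 284·39/527 = 21.0171
OR_MH = (3.5515 + 4.7143 + 6.0323) / (5.6384 + 8.2629 + 21.0171) = 14.2980 / 34.9184 = 0.40947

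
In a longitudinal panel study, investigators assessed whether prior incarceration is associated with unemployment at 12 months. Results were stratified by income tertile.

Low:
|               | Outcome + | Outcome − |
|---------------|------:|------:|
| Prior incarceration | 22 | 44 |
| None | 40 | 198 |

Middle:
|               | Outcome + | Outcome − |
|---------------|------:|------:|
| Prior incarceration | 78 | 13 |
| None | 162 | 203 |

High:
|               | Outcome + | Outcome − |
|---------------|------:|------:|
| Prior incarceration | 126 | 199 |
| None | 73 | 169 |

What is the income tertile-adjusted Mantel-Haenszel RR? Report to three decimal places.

RR_MH = Σ(aᵢ·n₀ᵢ/nᵢ) / Σ(cᵢ·n₁ᵢ/nᵢ), with n₁ᵢ = aᵢ+bᵢ (exposed), n₀ᵢ = cᵢ+dᵢ (unexposed), nᵢ = n₁ᵢ+n₀ᵢ.
Stratum 1 (Low): n₁ = 66, n₀ = 238, n = 304; a·n₀/n = 22·238/304 = 17.2237; c·n₁/n = 40·66/304 = 8.6842
Stratum 2 (Middle): n₁ = 91, n₀ = 365, n = 456; a·n₀/n = 78·365/456 = 62.4342; c·n₁/n = 162·91/456 = 32.3289
Stratum 3 (High): n₁ = 325, n₀ = 242, n = 567; a·n₀/n = 126·242/567 = 53.7778; c·n₁/n = 73·325/567 = 41.8430
RR_MH = (17.2237 + 62.4342 + 53.7778) / (8.6842 + 32.3289 + 41.8430) = 133.4357 / 82.8562 = 1.61045

1.610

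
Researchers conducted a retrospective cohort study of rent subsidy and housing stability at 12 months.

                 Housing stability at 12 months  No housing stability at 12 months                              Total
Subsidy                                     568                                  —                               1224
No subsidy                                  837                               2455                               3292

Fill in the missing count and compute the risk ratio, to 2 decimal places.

The missing cell is in the exposed row: 1224 − 568 = 656.
So a = 568, b = 656, c = 837, d = 2455.
RR = [a/(a+b)] / [c/(c+d)] = (568/1224) / (837/3292) = 0.46405/0.25425 = 1.82516

1.83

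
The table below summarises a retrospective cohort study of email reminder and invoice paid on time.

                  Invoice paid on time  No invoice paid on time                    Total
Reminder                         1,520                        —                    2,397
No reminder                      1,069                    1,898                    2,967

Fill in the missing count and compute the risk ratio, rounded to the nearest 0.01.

The missing cell is in the exposed row: 2397 − 1520 = 877.
So a = 1520, b = 877, c = 1069, d = 1898.
RR = [a/(a+b)] / [c/(c+d)] = (1520/2397) / (1069/2967) = 0.63413/0.36030 = 1.76001

1.76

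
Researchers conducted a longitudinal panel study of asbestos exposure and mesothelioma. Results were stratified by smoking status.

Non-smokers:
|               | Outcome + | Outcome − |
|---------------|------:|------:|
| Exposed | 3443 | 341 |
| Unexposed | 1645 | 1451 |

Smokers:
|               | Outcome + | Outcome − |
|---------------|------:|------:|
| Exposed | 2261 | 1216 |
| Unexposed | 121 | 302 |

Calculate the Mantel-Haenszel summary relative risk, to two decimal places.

RR_MH = Σ(aᵢ·n₀ᵢ/nᵢ) / Σ(cᵢ·n₁ᵢ/nᵢ), with n₁ᵢ = aᵢ+bᵢ (exposed), n₀ᵢ = cᵢ+dᵢ (unexposed), nᵢ = n₁ᵢ+n₀ᵢ.
Stratum 1 (Non-smokers): n₁ = 3784, n₀ = 3096, n = 6880; a·n₀/n = 3443·3096/6880 = 1549.3500; c·n₁/n = 1645·3784/6880 = 904.7500
Stratum 2 (Smokers): n₁ = 3477, n₀ = 423, n = 3900; a·n₀/n = 2261·423/3900 = 245.2315; c·n₁/n = 121·3477/3900 = 107.8762
RR_MH = (1549.3500 + 245.2315) / (904.7500 + 107.8762) = 1794.5815 / 1012.6262 = 1.77221

1.77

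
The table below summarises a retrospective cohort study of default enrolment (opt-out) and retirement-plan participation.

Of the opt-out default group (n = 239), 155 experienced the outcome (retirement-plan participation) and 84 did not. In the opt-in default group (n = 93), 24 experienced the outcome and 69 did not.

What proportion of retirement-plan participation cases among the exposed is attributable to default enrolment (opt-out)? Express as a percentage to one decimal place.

60.2

From the description: a = 155, b = 84, c = 24, d = 69.
Risk in exposed = 155/239 = 0.64854; risk in unexposed = 24/93 = 0.25806.
RR = 0.64854/0.25806 = 2.51308
AR% = (RR − 1)/RR × 100 = (2.51308 − 1)/2.51308 × 100 = 60.2081%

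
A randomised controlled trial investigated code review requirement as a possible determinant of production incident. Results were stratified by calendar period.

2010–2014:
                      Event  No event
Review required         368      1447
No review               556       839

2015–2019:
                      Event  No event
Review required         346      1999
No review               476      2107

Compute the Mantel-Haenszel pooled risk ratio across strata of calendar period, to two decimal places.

RR_MH = Σ(aᵢ·n₀ᵢ/nᵢ) / Σ(cᵢ·n₁ᵢ/nᵢ), with n₁ᵢ = aᵢ+bᵢ (exposed), n₀ᵢ = cᵢ+dᵢ (unexposed), nᵢ = n₁ᵢ+n₀ᵢ.
Stratum 1 (2010–2014): n₁ = 1815, n₀ = 1395, n = 3210; a·n₀/n = 368·1395/3210 = 159.9252; c·n₁/n = 556·1815/3210 = 314.3738
Stratum 2 (2015–2019): n₁ = 2345, n₀ = 2583, n = 4928; a·n₀/n = 346·2583/4928 = 181.3551; c·n₁/n = 476·2345/4928 = 226.5057
RR_MH = (159.9252 + 181.3551) / (314.3738 + 226.5057) = 341.2803 / 540.8795 = 0.63097

0.63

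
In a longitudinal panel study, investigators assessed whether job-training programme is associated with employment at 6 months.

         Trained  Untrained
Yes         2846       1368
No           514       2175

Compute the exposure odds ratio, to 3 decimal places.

Reading the table with exposure as columns: a = 2846 (Trained, case), b = 514 (Trained, non-case), c = 1368 (Untrained, case), d = 2175.
OR = (a·d)/(b·c) = (2846 × 2175) / (514 × 1368) = 6190050 / 703152 = 8.80329
The odds of employment at 6 months are about 8.80 times as high in the trained group.

8.803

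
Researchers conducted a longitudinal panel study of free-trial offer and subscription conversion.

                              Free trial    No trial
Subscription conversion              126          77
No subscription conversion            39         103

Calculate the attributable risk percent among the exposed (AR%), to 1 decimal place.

44.0

Reading the table with exposure as columns: a = 126 (Free trial, case), b = 39 (Free trial, non-case), c = 77 (No trial, case), d = 103.
Risk in exposed = 126/165 = 0.76364; risk in unexposed = 77/180 = 0.42778.
RR = 0.76364/0.42778 = 1.78512
AR% = (RR − 1)/RR × 100 = (1.78512 − 1)/1.78512 × 100 = 43.9815%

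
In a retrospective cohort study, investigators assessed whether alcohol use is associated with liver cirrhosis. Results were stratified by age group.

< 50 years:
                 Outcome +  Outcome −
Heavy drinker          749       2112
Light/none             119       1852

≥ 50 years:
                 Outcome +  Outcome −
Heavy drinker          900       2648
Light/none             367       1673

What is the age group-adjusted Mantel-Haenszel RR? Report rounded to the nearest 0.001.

RR_MH = Σ(aᵢ·n₀ᵢ/nᵢ) / Σ(cᵢ·n₁ᵢ/nᵢ), with n₁ᵢ = aᵢ+bᵢ (exposed), n₀ᵢ = cᵢ+dᵢ (unexposed), nᵢ = n₁ᵢ+n₀ᵢ.
Stratum 1 (< 50 years): n₁ = 2861, n₀ = 1971, n = 4832; a·n₀/n = 749·1971/4832 = 305.5213; c·n₁/n = 119·2861/4832 = 70.4592
Stratum 2 (≥ 50 years): n₁ = 3548, n₀ = 2040, n = 5588; a·n₀/n = 900·2040/5588 = 328.5612; c·n₁/n = 367·3548/5588 = 233.0200
RR_MH = (305.5213 + 328.5612) / (70.4592 + 233.0200) = 634.0825 / 303.4793 = 2.08938

2.089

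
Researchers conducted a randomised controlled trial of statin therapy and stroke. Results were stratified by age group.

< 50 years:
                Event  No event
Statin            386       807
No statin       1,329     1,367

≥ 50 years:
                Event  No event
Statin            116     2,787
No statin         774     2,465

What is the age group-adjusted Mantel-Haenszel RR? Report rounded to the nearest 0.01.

0.43

RR_MH = Σ(aᵢ·n₀ᵢ/nᵢ) / Σ(cᵢ·n₁ᵢ/nᵢ), with n₁ᵢ = aᵢ+bᵢ (exposed), n₀ᵢ = cᵢ+dᵢ (unexposed), nᵢ = n₁ᵢ+n₀ᵢ.
Stratum 1 (< 50 years): n₁ = 1193, n₀ = 2696, n = 3889; a·n₀/n = 386·2696/3889 = 267.5896; c·n₁/n = 1329·1193/3889 = 407.6876
Stratum 2 (≥ 50 years): n₁ = 2903, n₀ = 3239, n = 6142; a·n₀/n = 116·3239/6142 = 61.1729; c·n₁/n = 774·2903/6142 = 365.8290
RR_MH = (267.5896 + 61.1729) / (407.6876 + 365.8290) = 328.7625 / 773.5166 = 0.42502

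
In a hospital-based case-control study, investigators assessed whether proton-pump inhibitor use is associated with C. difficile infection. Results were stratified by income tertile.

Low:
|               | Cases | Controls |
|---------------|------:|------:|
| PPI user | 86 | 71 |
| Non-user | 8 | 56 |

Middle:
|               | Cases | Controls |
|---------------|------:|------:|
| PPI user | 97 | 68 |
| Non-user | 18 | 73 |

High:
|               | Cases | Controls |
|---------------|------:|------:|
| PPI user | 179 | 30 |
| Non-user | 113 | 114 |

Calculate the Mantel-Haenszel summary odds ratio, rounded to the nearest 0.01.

OR_MH = Σ(aᵢdᵢ/nᵢ) / Σ(bᵢcᵢ/nᵢ), where nᵢ is the stratum total.
Stratum 1 (Low): n = 221; a·d/n = 86·56/221 = 21.7919; b·c/n = 71·8/221 = 2.5701
Stratum 2 (Middle): n = 256; a·d/n = 97·73/256 = 27.6602; b·c/n = 68·18/256 = 4.7812
Stratum 3 (High): n = 436; a·d/n = 179·114/436 = 46.8028; b·c/n = 30·113/436 = 7.7752
OR_MH = (21.7919 + 27.6602 + 46.8028) / (2.5701 + 4.7812 + 7.7752) = 96.2548 / 15.1266 = 6.36327

6.36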